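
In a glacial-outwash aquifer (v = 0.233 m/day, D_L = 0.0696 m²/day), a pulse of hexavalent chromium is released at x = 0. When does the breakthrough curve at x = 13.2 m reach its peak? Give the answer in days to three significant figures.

55.4 days

For the 1D instantaneous-source solution, setting ∂C/∂t = 0 at fixed x gives v²t² + 2Dt − x² = 0, so t = (√(D² + v²x²) − D)/v².
√(D² + v²x²) = √(0.0696² + 0.233² × 13.2²) = 3.076; v² = 0.054289.
t = (3.076 − 0.0696)/0.054289 = 55.4 days (vs. the pure-advection estimate x/v = 56.7 d).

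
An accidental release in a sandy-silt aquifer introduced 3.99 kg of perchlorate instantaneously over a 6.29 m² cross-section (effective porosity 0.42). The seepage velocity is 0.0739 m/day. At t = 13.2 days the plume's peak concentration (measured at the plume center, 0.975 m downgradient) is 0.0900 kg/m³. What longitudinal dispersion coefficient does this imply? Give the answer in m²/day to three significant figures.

At the plume center C_max = M/(n_e·A·√(4πDt)), so D = M²/(4πt·(n_e·A·C_max)²).
n_e·A·C_max = 0.42 × 6.29 × 0.0900 = 0.2378 kg/m.
D = 3.99²/(4π × 13.2 × 0.2378²) = 1.70 m²/day.

1.70 m²/day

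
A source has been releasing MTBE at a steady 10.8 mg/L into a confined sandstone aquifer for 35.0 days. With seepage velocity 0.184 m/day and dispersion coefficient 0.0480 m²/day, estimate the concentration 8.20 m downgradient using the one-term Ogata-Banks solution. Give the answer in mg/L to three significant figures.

1.82 mg/L

For a continuous step input, C/C₀ ≈ ½·erfc((x−vt)/(2√(Dt))).
vt = 0.184 × 35.0 = 6.44 m and 2√(Dt) = 2√(0.0480 × 35.0) = 2.592 m.
Argument (x−vt)/(2√(Dt)) = (8.20 − 6.44)/2.592 = 0.6790; ½·erfc(0.6790) = 0.1685.
C = 10.8 × 0.1685 = 1.82 mg/L.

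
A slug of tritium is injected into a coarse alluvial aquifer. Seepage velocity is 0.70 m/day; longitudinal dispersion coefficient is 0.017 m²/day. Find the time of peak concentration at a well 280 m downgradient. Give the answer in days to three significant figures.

400 days

For the 1D instantaneous-source solution, setting ∂C/∂t = 0 at fixed x gives v²t² + 2Dt − x² = 0, so t = (√(D² + v²x²) − D)/v².
√(D² + v²x²) = √(0.017² + 0.70² × 280²) = 196.0; v² = 0.49.
t = (196.0 − 0.017)/0.49 = 400 days (vs. the pure-advection estimate x/v = 400 d).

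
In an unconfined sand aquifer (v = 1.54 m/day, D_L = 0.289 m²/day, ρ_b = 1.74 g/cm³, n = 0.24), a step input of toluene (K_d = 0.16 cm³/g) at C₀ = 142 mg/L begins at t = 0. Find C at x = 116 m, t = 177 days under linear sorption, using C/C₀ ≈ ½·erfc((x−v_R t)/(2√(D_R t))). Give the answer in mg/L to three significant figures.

Retardation factor R = 1 + ρ_b·K_d/n = 1 + 1.74 × 0.16/0.24 = 2.160.
Sorption retards both mechanisms: v_R = v/R = 0.7130 m/day, D_R = D/R = 0.1338 m²/day.
v_R·t = 0.7130 × 177 = 126.201 m; 2√(D_R t) = 9.733 m; argument = (116 − 126.201)/9.733 = -1.048.
C = C₀ × ½·erfc(-1.048) = 142 × 0.9308 = 132 mg/L.

132 mg/L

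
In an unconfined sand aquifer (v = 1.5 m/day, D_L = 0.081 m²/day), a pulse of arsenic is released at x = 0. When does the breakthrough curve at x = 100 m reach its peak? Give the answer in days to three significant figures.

For the 1D instantaneous-source solution, setting ∂C/∂t = 0 at fixed x gives v²t² + 2Dt − x² = 0, so t = (√(D² + v²x²) − D)/v².
√(D² + v²x²) = √(0.081² + 1.5² × 100²) = 150.0; v² = 2.25.
t = (150.0 − 0.081)/2.25 = 66.6 days (vs. the pure-advection estimate x/v = 66.7 d).

66.6 days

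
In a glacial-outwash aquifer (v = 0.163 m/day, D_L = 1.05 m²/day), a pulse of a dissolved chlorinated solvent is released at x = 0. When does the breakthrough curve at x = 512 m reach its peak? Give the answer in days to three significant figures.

3100 days

For the 1D instantaneous-source solution, setting ∂C/∂t = 0 at fixed x gives v²t² + 2Dt − x² = 0, so t = (√(D² + v²x²) − D)/v².
√(D² + v²x²) = √(1.05² + 0.163² × 512²) = 83.46; v² = 0.026569.
t = (83.46 − 1.05)/0.026569 = 3100 days (vs. the pure-advection estimate x/v = 3140 d).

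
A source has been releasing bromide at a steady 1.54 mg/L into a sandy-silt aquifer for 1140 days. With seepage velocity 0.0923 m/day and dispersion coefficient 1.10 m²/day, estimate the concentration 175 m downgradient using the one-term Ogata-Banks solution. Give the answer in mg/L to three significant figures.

For a continuous step input, C/C₀ ≈ ½·erfc((x−vt)/(2√(Dt))).
vt = 0.0923 × 1140 = 105.222 m and 2√(Dt) = 2√(1.10 × 1140) = 70.82 m.
Argument (x−vt)/(2√(Dt)) = (175 − 105.222)/70.82 = 0.9853; ½·erfc(0.9853) = 0.08175.
C = 1.54 × 0.08175 = 0.126 mg/L.

0.126 mg/L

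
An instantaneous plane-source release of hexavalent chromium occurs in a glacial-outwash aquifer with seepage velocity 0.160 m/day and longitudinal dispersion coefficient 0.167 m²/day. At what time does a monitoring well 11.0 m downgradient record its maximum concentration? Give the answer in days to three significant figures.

62.5 days

For the 1D instantaneous-source solution, setting ∂C/∂t = 0 at fixed x gives v²t² + 2Dt − x² = 0, so t = (√(D² + v²x²) − D)/v².
√(D² + v²x²) = √(0.167² + 0.160² × 11.0²) = 1.768; v² = 0.0256.
t = (1.768 − 0.167)/0.0256 = 62.5 days (vs. the pure-advection estimate x/v = 68.8 d).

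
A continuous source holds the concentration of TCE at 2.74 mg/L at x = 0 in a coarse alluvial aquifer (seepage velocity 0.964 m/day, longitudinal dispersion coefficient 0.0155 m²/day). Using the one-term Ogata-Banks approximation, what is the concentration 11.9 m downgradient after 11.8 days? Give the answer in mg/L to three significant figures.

0.528 mg/L

For a continuous step input, C/C₀ ≈ ½·erfc((x−vt)/(2√(Dt))).
vt = 0.964 × 11.8 = 11.3752 m and 2√(Dt) = 2√(0.0155 × 11.8) = 0.8553 m.
Argument (x−vt)/(2√(Dt)) = (11.9 − 11.3752)/0.8553 = 0.6136; ½·erfc(0.6136) = 0.1928.
C = 2.74 × 0.1928 = 0.528 mg/L.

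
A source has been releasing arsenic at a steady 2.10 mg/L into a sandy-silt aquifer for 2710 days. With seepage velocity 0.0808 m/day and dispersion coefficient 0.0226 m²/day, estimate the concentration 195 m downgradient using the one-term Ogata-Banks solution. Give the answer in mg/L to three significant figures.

2.07 mg/L

For a continuous step input, C/C₀ ≈ ½·erfc((x−vt)/(2√(Dt))).
vt = 0.0808 × 2710 = 218.968 m and 2√(Dt) = 2√(0.0226 × 2710) = 15.65 m.
Argument (x−vt)/(2√(Dt)) = (195 − 218.968)/15.65 = -1.532; ½·erfc(-1.532) = 0.9849.
C = 2.10 × 0.9849 = 2.07 mg/L.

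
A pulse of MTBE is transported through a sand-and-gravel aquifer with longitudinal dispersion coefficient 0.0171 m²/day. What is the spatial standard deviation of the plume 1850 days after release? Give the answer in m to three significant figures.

7.95 m

Dispersive spreading gives a Gaussian with σ² = 2Dt; advection only shifts the center.
σ = √(2 × 0.0171 × 1850) = 7.95 m.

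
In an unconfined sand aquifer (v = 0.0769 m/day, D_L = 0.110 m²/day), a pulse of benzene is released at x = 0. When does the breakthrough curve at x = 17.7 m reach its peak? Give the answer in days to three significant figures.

For the 1D instantaneous-source solution, setting ∂C/∂t = 0 at fixed x gives v²t² + 2Dt − x² = 0, so t = (√(D² + v²x²) − D)/v².
√(D² + v²x²) = √(0.110² + 0.0769² × 17.7²) = 1.366; v² = 0.00591361.
t = (1.366 − 0.110)/0.00591361 = 212 days (vs. the pure-advection estimate x/v = 230 d).

212 days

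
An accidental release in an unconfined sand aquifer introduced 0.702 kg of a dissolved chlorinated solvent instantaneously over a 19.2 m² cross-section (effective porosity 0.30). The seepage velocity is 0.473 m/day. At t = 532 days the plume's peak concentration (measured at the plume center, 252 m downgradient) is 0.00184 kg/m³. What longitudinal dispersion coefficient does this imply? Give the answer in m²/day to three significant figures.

At the plume center C_max = M/(n_e·A·√(4πDt)), so D = M²/(4πt·(n_e·A·C_max)²).
n_e·A·C_max = 0.30 × 19.2 × 0.00184 = 0.01060 kg/m.
D = 0.702²/(4π × 532 × 0.01060²) = 0.656 m²/day.

0.656 m²/day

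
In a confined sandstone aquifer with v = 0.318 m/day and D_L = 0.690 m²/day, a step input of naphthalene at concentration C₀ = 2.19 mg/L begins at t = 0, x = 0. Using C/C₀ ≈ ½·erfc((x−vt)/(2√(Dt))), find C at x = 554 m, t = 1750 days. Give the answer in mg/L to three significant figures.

For a continuous step input, C/C₀ ≈ ½·erfc((x−vt)/(2√(Dt))).
vt = 0.318 × 1750 = 556.5 m and 2√(Dt) = 2√(0.690 × 1750) = 69.50 m.
Argument (x−vt)/(2√(Dt)) = (554 − 556.5)/69.50 = -0.03597; ½·erfc(-0.03597) = 0.5203.
C = 2.19 × 0.5203 = 1.14 mg/L.

1.14 mg/L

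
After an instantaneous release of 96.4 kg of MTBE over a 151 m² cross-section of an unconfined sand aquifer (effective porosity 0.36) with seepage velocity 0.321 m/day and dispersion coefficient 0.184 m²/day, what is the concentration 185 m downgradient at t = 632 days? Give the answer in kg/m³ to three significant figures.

0.0233 kg/m³

For an instantaneous plane source, C(x,t) = M/(n_e·A·√(4πDt)) · exp(−(x−vt)²/(4Dt)), with n_e·A the pore (flow) area.
Plume center vt = 0.321 × 632 = 202.872 m, so the well at 185 m is 17.872 m upgradient of the peak.
√(4πDt) = 38.23 m, giving peak height M/(n_e·A·√(4πDt)) = 96.4/(0.36 × 151 × 38.23) = 0.04639 kg/m³.
(x−vt)²/(4Dt) = (-17.872)²/(4 × 0.184 × 632) = 0.6867; exp(−0.6867) = 0.5032.
C = 0.04639 × 0.5032 = 0.0233 kg/m³.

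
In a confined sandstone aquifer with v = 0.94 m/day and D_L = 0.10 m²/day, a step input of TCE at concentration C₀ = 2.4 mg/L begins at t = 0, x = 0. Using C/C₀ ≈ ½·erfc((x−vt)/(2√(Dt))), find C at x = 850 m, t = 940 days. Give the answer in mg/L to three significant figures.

2.38 mg/L

For a continuous step input, C/C₀ ≈ ½·erfc((x−vt)/(2√(Dt))).
vt = 0.94 × 940 = 883.6 m and 2√(Dt) = 2√(0.10 × 940) = 19.39 m.
Argument (x−vt)/(2√(Dt)) = (850 − 883.6)/19.39 = -1.733; ½·erfc(-1.733) = 0.9929.
C = 2.4 × 0.9929 = 2.38 mg/L.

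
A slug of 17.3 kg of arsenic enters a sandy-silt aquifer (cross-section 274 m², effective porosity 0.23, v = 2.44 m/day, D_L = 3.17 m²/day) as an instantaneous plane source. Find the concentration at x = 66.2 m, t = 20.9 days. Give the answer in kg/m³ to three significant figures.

For an instantaneous plane source, C(x,t) = M/(n_e·A·√(4πDt)) · exp(−(x−vt)²/(4Dt)), with n_e·A the pore (flow) area.
Plume center vt = 2.44 × 20.9 = 50.996 m, so the well at 66.2 m is 15.204 m downgradient of the peak.
√(4πDt) = 28.85 m, giving peak height M/(n_e·A·√(4πDt)) = 17.3/(0.23 × 274 × 28.85) = 0.009515 kg/m³.
(x−vt)²/(4Dt) = (15.204)²/(4 × 3.17 × 20.9) = 0.8723; exp(−0.8723) = 0.4180.
C = 0.009515 × 0.4180 = 0.00398 kg/m³.

0.00398 kg/m³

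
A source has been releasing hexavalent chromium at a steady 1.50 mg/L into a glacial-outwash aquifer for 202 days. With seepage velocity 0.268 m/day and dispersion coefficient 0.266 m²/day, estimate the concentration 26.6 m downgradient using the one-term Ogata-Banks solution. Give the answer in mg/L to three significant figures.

For a continuous step input, C/C₀ ≈ ½·erfc((x−vt)/(2√(Dt))).
vt = 0.268 × 202 = 54.136 m and 2√(Dt) = 2√(0.266 × 202) = 14.66 m.
Argument (x−vt)/(2√(Dt)) = (26.6 − 54.136)/14.66 = -1.878; ½·erfc(-1.878) = 0.9960.
C = 1.50 × 0.9960 = 1.49 mg/L.

1.49 mg/L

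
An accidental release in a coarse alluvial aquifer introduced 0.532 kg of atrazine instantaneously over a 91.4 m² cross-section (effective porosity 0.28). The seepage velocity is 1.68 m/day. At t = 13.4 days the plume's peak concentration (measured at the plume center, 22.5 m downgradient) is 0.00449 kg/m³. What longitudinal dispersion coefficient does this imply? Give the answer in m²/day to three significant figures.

0.127 m²/day

At the plume center C_max = M/(n_e·A·√(4πDt)), so D = M²/(4πt·(n_e·A·C_max)²).
n_e·A·C_max = 0.28 × 91.4 × 0.00449 = 0.1149 kg/m.
D = 0.532²/(4π × 13.4 × 0.1149²) = 0.127 m²/day.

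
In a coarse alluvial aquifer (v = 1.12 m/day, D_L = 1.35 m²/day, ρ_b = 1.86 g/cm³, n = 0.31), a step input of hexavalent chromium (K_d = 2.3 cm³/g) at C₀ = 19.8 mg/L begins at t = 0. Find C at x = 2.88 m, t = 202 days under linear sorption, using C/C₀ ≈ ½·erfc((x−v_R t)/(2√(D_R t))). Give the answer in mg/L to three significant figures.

Retardation factor R = 1 + ρ_b·K_d/n = 1 + 1.86 × 2.3/0.31 = 14.80.
Sorption retards both mechanisms: v_R = v/R = 0.07568 m/day, D_R = D/R = 0.09122 m²/day.
v_R·t = 0.07568 × 202 = 15.28736 m; 2√(D_R t) = 8.585 m; argument = (2.88 − 15.28736)/8.585 = -1.445.
C = C₀ × ½·erfc(-1.445) = 19.8 × 0.9795 = 19.4 mg/L.

19.4 mg/L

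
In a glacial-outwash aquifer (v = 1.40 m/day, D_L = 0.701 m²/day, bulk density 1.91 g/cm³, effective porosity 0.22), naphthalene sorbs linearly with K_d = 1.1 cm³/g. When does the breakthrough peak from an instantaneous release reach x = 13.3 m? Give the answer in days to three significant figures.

96.5 days

Retardation factor R = 1 + ρ_b·K_d/n = 1 + 1.91 × 1.1/0.22 = 10.55.
Sorption retards both mechanisms: v_R = v/R = 0.1327 m/day, D_R = D/R = 0.06645 m²/day.
Peak time from v_R²t² + 2D_R t − x² = 0: t = (√(D_R² + v_R²x²) − D_R)/v_R².
√(D_R² + v_R²x²) = √(0.06645² + 0.1327² × 13.3²) = 1.766; v_R² = 0.01761.
t = (1.766 − 0.06645)/0.01761 = 96.5 days.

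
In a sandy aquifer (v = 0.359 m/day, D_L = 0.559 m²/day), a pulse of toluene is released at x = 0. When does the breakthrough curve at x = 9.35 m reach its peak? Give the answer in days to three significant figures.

22.1 days

For the 1D instantaneous-source solution, setting ∂C/∂t = 0 at fixed x gives v²t² + 2Dt − x² = 0, so t = (√(D² + v²x²) − D)/v².
√(D² + v²x²) = √(0.559² + 0.359² × 9.35²) = 3.403; v² = 0.128881.
t = (3.403 − 0.559)/0.128881 = 22.1 days (vs. the pure-advection estimate x/v = 26.0 d).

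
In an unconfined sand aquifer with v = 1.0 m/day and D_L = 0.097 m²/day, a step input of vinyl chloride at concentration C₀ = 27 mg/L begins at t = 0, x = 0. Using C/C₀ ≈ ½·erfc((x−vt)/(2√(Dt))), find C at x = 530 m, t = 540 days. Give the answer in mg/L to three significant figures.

For a continuous step input, C/C₀ ≈ ½·erfc((x−vt)/(2√(Dt))).
vt = 1.0 × 540 = 540 m and 2√(Dt) = 2√(0.097 × 540) = 14.47 m.
Argument (x−vt)/(2√(Dt)) = (530 − 540)/14.47 = -0.6911; ½·erfc(-0.6911) = 0.8358.
C = 27 × 0.8358 = 22.6 mg/L.

22.6 mg/L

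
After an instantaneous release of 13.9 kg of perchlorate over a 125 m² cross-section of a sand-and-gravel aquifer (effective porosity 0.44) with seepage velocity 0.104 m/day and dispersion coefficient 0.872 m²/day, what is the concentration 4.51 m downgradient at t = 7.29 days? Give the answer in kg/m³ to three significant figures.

0.0163 kg/m³

For an instantaneous plane source, C(x,t) = M/(n_e·A·√(4πDt)) · exp(−(x−vt)²/(4Dt)), with n_e·A the pore (flow) area.
Plume center vt = 0.104 × 7.29 = 0.75816 m, so the well at 4.51 m is 3.75184 m downgradient of the peak.
√(4πDt) = 8.938 m, giving peak height M/(n_e·A·√(4πDt)) = 13.9/(0.44 × 125 × 8.938) = 0.02828 kg/m³.
(x−vt)²/(4Dt) = (3.75184)²/(4 × 0.872 × 7.29) = 0.5536; exp(−0.5536) = 0.5749.
C = 0.02828 × 0.5749 = 0.0163 kg/m³.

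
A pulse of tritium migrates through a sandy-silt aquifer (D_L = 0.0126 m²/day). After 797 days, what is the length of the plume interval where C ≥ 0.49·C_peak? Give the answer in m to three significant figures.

10.7 m

The plume is Gaussian with σ = √(2Dt) = √(2 × 0.0126 × 797) = 4.482 m.
C/C_peak = exp(−Δx²/(2σ²)) = 0.49 ⇒ Δx = σ·√(−2 ln 0.49) = 4.482 × 1.194 = 5.352 m.
Width = 2Δx = 10.7 m.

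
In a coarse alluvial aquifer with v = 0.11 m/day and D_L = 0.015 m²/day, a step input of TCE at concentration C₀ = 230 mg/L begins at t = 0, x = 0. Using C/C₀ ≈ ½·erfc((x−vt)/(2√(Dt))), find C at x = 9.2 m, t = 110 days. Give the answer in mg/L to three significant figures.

217 mg/L

For a continuous step input, C/C₀ ≈ ½·erfc((x−vt)/(2√(Dt))).
vt = 0.11 × 110 = 12.1 m and 2√(Dt) = 2√(0.015 × 110) = 2.569 m.
Argument (x−vt)/(2√(Dt)) = (9.2 − 12.1)/2.569 = -1.129; ½·erfc(-1.129) = 0.9448.
C = 230 × 0.9448 = 217 mg/L.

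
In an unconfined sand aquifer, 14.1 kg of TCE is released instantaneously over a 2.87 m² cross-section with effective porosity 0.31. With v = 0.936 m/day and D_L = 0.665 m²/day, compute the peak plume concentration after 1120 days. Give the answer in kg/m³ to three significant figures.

The peak of an instantaneous 1D plume sits at x = vt; there the Gaussian factor is 1 and C_max = M/(n_e·A·√(4πDt)), where n_e·A is the pore area the mass is dissolved in.
√(4πDt) = √(4π × 0.665 × 1120) = 96.74 m, so C_max = 14.1/(0.31 × 2.87 × 96.74) = 0.164 kg/m³.

0.164 kg/m³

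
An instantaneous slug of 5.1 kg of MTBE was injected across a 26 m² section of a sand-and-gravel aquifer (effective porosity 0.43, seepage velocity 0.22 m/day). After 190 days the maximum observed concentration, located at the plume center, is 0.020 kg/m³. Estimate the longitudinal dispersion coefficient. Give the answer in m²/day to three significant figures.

At the plume center C_max = M/(n_e·A·√(4πDt)), so D = M²/(4πt·(n_e·A·C_max)²).
n_e·A·C_max = 0.43 × 26 × 0.020 = 0.2236 kg/m.
D = 5.1²/(4π × 190 × 0.2236²) = 0.218 m²/day.

0.218 m²/day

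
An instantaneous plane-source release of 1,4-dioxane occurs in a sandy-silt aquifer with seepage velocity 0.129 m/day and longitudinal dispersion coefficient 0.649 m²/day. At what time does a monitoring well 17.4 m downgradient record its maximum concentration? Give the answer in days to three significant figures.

For the 1D instantaneous-source solution, setting ∂C/∂t = 0 at fixed x gives v²t² + 2Dt − x² = 0, so t = (√(D² + v²x²) − D)/v².
√(D² + v²x²) = √(0.649² + 0.129² × 17.4²) = 2.337; v² = 0.016641.
t = (2.337 − 0.649)/0.016641 = 101 days (vs. the pure-advection estimate x/v = 135 d).

101 days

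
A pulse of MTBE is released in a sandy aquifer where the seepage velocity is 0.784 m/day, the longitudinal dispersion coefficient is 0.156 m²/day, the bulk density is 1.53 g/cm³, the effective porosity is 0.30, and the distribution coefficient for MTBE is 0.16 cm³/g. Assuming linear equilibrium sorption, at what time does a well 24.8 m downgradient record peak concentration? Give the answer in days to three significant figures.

Retardation factor R = 1 + ρ_b·K_d/n = 1 + 1.53 × 0.16/0.30 = 1.816.
Sorption retards both mechanisms: v_R = v/R = 0.4317 m/day, D_R = D/R = 0.08590 m²/day.
Peak time from v_R²t² + 2D_R t − x² = 0: t = (√(D_R² + v_R²x²) − D_R)/v_R².
√(D_R² + v_R²x²) = √(0.08590² + 0.4317² × 24.8²) = 10.71; v_R² = 0.1864.
t = (10.71 − 0.08590)/0.1864 = 57.0 days.

57.0 days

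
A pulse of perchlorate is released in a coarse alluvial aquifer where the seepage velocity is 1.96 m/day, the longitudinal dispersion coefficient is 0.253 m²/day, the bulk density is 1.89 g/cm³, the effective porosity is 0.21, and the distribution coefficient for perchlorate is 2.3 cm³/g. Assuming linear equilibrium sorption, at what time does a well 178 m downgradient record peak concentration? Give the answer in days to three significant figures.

1970 days

Retardation factor R = 1 + ρ_b·K_d/n = 1 + 1.89 × 2.3/0.21 = 21.70.
Sorption retards both mechanisms: v_R = v/R = 0.09032 m/day, D_R = D/R = 0.01166 m²/day.
Peak time from v_R²t² + 2D_R t − x² = 0: t = (√(D_R² + v_R²x²) − D_R)/v_R².
√(D_R² + v_R²x²) = √(0.01166² + 0.09032² × 178²) = 16.08; v_R² = 0.008158.
t = (16.08 − 0.01166)/0.008158 = 1970 days.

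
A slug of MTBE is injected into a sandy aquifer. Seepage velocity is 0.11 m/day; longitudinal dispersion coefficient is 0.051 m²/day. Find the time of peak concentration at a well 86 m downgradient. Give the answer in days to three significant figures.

778 days

For the 1D instantaneous-source solution, setting ∂C/∂t = 0 at fixed x gives v²t² + 2Dt − x² = 0, so t = (√(D² + v²x²) − D)/v².
√(D² + v²x²) = √(0.051² + 0.11² × 86²) = 9.460; v² = 0.0121.
t = (9.460 − 0.051)/0.0121 = 778 days (vs. the pure-advection estimate x/v = 782 d).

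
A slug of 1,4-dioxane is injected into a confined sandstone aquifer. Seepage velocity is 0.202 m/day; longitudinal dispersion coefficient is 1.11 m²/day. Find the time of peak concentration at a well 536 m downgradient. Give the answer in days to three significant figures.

For the 1D instantaneous-source solution, setting ∂C/∂t = 0 at fixed x gives v²t² + 2Dt − x² = 0, so t = (√(D² + v²x²) − D)/v².
√(D² + v²x²) = √(1.11² + 0.202² × 536²) = 108.3; v² = 0.040804.
t = (108.3 − 1.11)/0.040804 = 2630 days (vs. the pure-advection estimate x/v = 2650 d).

2630 days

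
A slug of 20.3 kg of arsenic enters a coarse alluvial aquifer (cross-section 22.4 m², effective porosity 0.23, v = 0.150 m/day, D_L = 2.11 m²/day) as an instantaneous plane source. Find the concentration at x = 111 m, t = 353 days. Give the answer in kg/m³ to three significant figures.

For an instantaneous plane source, C(x,t) = M/(n_e·A·√(4πDt)) · exp(−(x−vt)²/(4Dt)), with n_e·A the pore (flow) area.
Plume center vt = 0.150 × 353 = 52.95 m, so the well at 111 m is 58.05 m downgradient of the peak.
√(4πDt) = 96.75 m, giving peak height M/(n_e·A·√(4πDt)) = 20.3/(0.23 × 22.4 × 96.75) = 0.04073 kg/m³.
(x−vt)²/(4Dt) = (58.05)²/(4 × 2.11 × 353) = 1.131; exp(−1.131) = 0.3227.
C = 0.04073 × 0.3227 = 0.0131 kg/m³.

0.0131 kg/m³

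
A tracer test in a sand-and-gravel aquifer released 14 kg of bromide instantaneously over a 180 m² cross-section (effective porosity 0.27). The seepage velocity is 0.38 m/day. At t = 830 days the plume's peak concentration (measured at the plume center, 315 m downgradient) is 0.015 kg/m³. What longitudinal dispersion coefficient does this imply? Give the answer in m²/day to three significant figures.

0.0354 m²/day

At the plume center C_max = M/(n_e·A·√(4πDt)), so D = M²/(4πt·(n_e·A·C_max)²).
n_e·A·C_max = 0.27 × 180 × 0.015 = 0.7290 kg/m.
D = 14²/(4π × 830 × 0.7290²) = 0.0354 m²/day.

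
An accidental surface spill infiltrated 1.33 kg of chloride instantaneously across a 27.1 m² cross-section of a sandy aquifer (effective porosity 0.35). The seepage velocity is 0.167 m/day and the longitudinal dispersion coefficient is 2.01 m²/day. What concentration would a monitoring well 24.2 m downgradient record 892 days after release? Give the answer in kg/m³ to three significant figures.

For an instantaneous plane source, C(x,t) = M/(n_e·A·√(4πDt)) · exp(−(x−vt)²/(4Dt)), with n_e·A the pore (flow) area.
Plume center vt = 0.167 × 892 = 148.964 m, so the well at 24.2 m is 124.764 m upgradient of the peak.
√(4πDt) = 150.1 m, giving peak height M/(n_e·A·√(4πDt)) = 1.33/(0.35 × 27.1 × 150.1) = 0.0009342 kg/m³.
(x−vt)²/(4Dt) = (-124.764)²/(4 × 2.01 × 892) = 2.170; exp(−2.170) = 0.1142.
C = 0.0009342 × 0.1142 = 0.000107 kg/m³.

0.000107 kg/m³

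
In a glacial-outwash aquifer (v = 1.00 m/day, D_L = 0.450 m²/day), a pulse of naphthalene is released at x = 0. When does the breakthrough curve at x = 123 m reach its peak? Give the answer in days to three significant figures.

For the 1D instantaneous-source solution, setting ∂C/∂t = 0 at fixed x gives v²t² + 2Dt − x² = 0, so t = (√(D² + v²x²) − D)/v².
√(D² + v²x²) = √(0.450² + 1.00² × 123²) = 123.0; v² = 1.
t = (123.0 − 0.450)/1 = 123 days (vs. the pure-advection estimate x/v = 123 d).

123 days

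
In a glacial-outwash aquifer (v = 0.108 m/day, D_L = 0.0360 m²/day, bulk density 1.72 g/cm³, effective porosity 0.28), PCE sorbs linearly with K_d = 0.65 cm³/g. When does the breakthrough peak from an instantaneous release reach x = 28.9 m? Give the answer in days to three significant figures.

1320 days

Retardation factor R = 1 + ρ_b·K_d/n = 1 + 1.72 × 0.65/0.28 = 4.993.
Sorption retards both mechanisms: v_R = v/R = 0.02163 m/day, D_R = D/R = 0.007210 m²/day.
Peak time from v_R²t² + 2D_R t − x² = 0: t = (√(D_R² + v_R²x²) − D_R)/v_R².
√(D_R² + v_R²x²) = √(0.007210² + 0.02163² × 28.9²) = 0.6251; v_R² = 0.0004679.
t = (0.6251 − 0.007210)/0.0004679 = 1320 days.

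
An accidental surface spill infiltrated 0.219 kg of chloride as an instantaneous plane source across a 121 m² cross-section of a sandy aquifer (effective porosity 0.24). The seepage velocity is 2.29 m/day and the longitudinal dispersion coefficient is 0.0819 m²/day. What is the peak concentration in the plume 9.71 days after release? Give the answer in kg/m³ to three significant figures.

The peak of an instantaneous 1D plume sits at x = vt; there the Gaussian factor is 1 and C_max = M/(n_e·A·√(4πDt)), where n_e·A is the pore area the mass is dissolved in.
√(4πDt) = √(4π × 0.0819 × 9.71) = 3.161 m, so C_max = 0.219/(0.24 × 121 × 3.161) = 0.00239 kg/m³.

0.00239 kg/m³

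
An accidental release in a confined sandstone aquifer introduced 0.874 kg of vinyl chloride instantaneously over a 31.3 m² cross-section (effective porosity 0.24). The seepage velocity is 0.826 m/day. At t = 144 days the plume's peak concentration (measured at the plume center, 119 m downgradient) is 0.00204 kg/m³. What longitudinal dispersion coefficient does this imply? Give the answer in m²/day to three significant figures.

1.80 m²/day

At the plume center C_max = M/(n_e·A·√(4πDt)), so D = M²/(4πt·(n_e·A·C_max)²).
n_e·A·C_max = 0.24 × 31.3 × 0.00204 = 0.01532 kg/m.
D = 0.874²/(4π × 144 × 0.01532²) = 1.80 m²/day.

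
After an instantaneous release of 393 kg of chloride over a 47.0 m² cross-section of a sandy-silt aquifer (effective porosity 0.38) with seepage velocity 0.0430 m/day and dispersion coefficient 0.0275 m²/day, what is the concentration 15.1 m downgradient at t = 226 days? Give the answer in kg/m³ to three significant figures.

0.777 kg/m³

For an instantaneous plane source, C(x,t) = M/(n_e·A·√(4πDt)) · exp(−(x−vt)²/(4Dt)), with n_e·A the pore (flow) area.
Plume center vt = 0.0430 × 226 = 9.718 m, so the well at 15.1 m is 5.382 m downgradient of the peak.
√(4πDt) = 8.837 m, giving peak height M/(n_e·A·√(4πDt)) = 393/(0.38 × 47.0 × 8.837) = 2.490 kg/m³.
(x−vt)²/(4Dt) = (5.382)²/(4 × 0.0275 × 226) = 1.165; exp(−1.165) = 0.3119.
C = 2.490 × 0.3119 = 0.777 kg/m³.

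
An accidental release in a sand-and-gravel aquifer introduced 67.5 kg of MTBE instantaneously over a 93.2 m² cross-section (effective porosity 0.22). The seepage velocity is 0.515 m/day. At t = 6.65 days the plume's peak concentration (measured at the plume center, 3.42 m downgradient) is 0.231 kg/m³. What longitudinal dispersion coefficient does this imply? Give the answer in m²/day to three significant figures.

2.43 m²/day

At the plume center C_max = M/(n_e·A·√(4πDt)), so D = M²/(4πt·(n_e·A·C_max)²).
n_e·A·C_max = 0.22 × 93.2 × 0.231 = 4.736 kg/m.
D = 67.5²/(4π × 6.65 × 4.736²) = 2.43 m²/day.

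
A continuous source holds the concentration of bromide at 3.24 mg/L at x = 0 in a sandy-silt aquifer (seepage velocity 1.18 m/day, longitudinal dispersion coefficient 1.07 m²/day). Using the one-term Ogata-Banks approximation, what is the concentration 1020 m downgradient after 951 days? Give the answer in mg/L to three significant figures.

For a continuous step input, C/C₀ ≈ ½·erfc((x−vt)/(2√(Dt))).
vt = 1.18 × 951 = 1122.18 m and 2√(Dt) = 2√(1.07 × 951) = 63.80 m.
Argument (x−vt)/(2√(Dt)) = (1020 − 1122.18)/63.80 = -1.602; ½·erfc(-1.602) = 0.9883.
C = 3.24 × 0.9883 = 3.20 mg/L.

3.20 mg/L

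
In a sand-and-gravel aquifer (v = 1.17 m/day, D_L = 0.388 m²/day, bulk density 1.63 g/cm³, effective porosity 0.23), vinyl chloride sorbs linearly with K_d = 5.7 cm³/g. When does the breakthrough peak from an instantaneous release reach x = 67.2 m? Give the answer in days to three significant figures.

2370 days

Retardation factor R = 1 + ρ_b·K_d/n = 1 + 1.63 × 5.7/0.23 = 41.40.
Sorption retards both mechanisms: v_R = v/R = 0.02826 m/day, D_R = D/R = 0.009372 m²/day.
Peak time from v_R²t² + 2D_R t − x² = 0: t = (√(D_R² + v_R²x²) − D_R)/v_R².
√(D_R² + v_R²x²) = √(0.009372² + 0.02826² × 67.2²) = 1.899; v_R² = 0.0007986.
t = (1.899 − 0.009372)/0.0007986 = 2370 days.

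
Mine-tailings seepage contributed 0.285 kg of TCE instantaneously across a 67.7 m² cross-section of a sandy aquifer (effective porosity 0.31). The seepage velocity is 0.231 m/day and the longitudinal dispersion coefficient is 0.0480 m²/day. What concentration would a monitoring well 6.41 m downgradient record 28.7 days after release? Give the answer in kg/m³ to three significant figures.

0.00324 kg/m³

For an instantaneous plane source, C(x,t) = M/(n_e·A·√(4πDt)) · exp(−(x−vt)²/(4Dt)), with n_e·A the pore (flow) area.
Plume center vt = 0.231 × 28.7 = 6.6297 m, so the well at 6.41 m is 0.2197 m upgradient of the peak.
√(4πDt) = 4.161 m, giving peak height M/(n_e·A·√(4πDt)) = 0.285/(0.31 × 67.7 × 4.161) = 0.003264 kg/m³.
(x−vt)²/(4Dt) = (-0.2197)²/(4 × 0.0480 × 28.7) = 0.008759; exp(−0.008759) = 0.9913.
C = 0.003264 × 0.9913 = 0.00324 kg/m³.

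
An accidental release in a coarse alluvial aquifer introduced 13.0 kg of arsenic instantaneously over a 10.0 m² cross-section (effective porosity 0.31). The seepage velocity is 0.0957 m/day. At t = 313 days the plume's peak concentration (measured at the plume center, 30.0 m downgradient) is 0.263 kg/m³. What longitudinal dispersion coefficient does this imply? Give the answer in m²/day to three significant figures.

0.0646 m²/day

At the plume center C_max = M/(n_e·A·√(4πDt)), so D = M²/(4πt·(n_e·A·C_max)²).
n_e·A·C_max = 0.31 × 10.0 × 0.263 = 0.8153 kg/m.
D = 13.0²/(4π × 313 × 0.8153²) = 0.0646 m²/day.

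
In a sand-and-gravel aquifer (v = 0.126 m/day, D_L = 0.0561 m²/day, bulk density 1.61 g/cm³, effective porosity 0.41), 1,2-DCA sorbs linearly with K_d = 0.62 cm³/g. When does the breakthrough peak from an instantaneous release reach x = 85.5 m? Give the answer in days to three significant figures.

2320 days

Retardation factor R = 1 + ρ_b·K_d/n = 1 + 1.61 × 0.62/0.41 = 3.435.
Sorption retards both mechanisms: v_R = v/R = 0.03668 m/day, D_R = D/R = 0.01633 m²/day.
Peak time from v_R²t² + 2D_R t − x² = 0: t = (√(D_R² + v_R²x²) − D_R)/v_R².
√(D_R² + v_R²x²) = √(0.01633² + 0.03668² × 85.5²) = 3.136; v_R² = 0.001345.
t = (3.136 − 0.01633)/0.001345 = 2320 days.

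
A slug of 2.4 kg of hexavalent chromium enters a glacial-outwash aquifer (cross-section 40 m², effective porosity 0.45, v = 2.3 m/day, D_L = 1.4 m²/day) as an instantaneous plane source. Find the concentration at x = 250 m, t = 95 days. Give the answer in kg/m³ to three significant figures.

For an instantaneous plane source, C(x,t) = M/(n_e·A·√(4πDt)) · exp(−(x−vt)²/(4Dt)), with n_e·A the pore (flow) area.
Plume center vt = 2.3 × 95 = 218.5 m, so the well at 250 m is 31.5 m downgradient of the peak.
√(4πDt) = 40.88 m, giving peak height M/(n_e·A·√(4πDt)) = 2.4/(0.45 × 40 × 40.88) = 0.003262 kg/m³.
(x−vt)²/(4Dt) = (31.5)²/(4 × 1.4 × 95) = 1.865; exp(−1.865) = 0.1549.
C = 0.003262 × 0.1549 = 0.000505 kg/m³.

0.000505 kg/m³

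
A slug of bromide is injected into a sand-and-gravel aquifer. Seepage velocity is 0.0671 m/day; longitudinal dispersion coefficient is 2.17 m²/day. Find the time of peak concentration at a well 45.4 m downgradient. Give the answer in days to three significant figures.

349 days

For the 1D instantaneous-source solution, setting ∂C/∂t = 0 at fixed x gives v²t² + 2Dt − x² = 0, so t = (√(D² + v²x²) − D)/v².
√(D² + v²x²) = √(2.17² + 0.0671² × 45.4²) = 3.740; v² = 0.00450241.
t = (3.740 − 2.17)/0.00450241 = 349 days (vs. the pure-advection estimate x/v = 677 d).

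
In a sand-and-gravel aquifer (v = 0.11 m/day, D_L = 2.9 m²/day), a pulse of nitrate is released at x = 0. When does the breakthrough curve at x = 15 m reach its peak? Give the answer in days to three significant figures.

36.1 days

For the 1D instantaneous-source solution, setting ∂C/∂t = 0 at fixed x gives v²t² + 2Dt − x² = 0, so t = (√(D² + v²x²) − D)/v².
√(D² + v²x²) = √(2.9² + 0.11² × 15²) = 3.337; v² = 0.0121.
t = (3.337 − 2.9)/0.0121 = 36.1 days (vs. the pure-advection estimate x/v = 136 d).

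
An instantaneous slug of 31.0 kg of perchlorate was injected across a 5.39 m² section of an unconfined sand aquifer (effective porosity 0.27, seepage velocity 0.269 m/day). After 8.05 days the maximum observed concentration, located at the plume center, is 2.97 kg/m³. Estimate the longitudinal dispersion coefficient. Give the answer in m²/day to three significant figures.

0.509 m²/day

At the plume center C_max = M/(n_e·A·√(4πDt)), so D = M²/(4πt·(n_e·A·C_max)²).
n_e·A·C_max = 0.27 × 5.39 × 2.97 = 4.322 kg/m.
D = 31.0²/(4π × 8.05 × 4.322²) = 0.509 m²/day.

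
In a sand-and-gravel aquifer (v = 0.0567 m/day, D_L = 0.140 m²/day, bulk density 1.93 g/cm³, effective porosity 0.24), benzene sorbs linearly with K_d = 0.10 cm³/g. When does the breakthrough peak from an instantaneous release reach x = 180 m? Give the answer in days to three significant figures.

Retardation factor R = 1 + ρ_b·K_d/n = 1 + 1.93 × 0.10/0.24 = 1.804.
Sorption retards both mechanisms: v_R = v/R = 0.03143 m/day, D_R = D/R = 0.07761 m²/day.
Peak time from v_R²t² + 2D_R t − x² = 0: t = (√(D_R² + v_R²x²) − D_R)/v_R².
√(D_R² + v_R²x²) = √(0.07761² + 0.03143² × 180²) = 5.658; v_R² = 0.0009878.
t = (5.658 − 0.07761)/0.0009878 = 5650 days.

5650 days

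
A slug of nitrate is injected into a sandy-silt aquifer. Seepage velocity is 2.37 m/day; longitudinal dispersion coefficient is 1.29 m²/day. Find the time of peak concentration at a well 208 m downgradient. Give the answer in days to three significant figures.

87.5 days

For the 1D instantaneous-source solution, setting ∂C/∂t = 0 at fixed x gives v²t² + 2Dt − x² = 0, so t = (√(D² + v²x²) − D)/v².
√(D² + v²x²) = √(1.29² + 2.37² × 208²) = 493.0; v² = 5.6169.
t = (493.0 − 1.29)/5.6169 = 87.5 days (vs. the pure-advection estimate x/v = 87.8 d).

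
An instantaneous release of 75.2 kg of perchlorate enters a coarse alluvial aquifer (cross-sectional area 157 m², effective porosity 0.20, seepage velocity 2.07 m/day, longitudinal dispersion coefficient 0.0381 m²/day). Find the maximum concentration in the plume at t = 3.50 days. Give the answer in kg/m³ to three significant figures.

1.85 kg/m³

The peak of an instantaneous 1D plume sits at x = vt; there the Gaussian factor is 1 and C_max = M/(n_e·A·√(4πDt)), where n_e·A is the pore area the mass is dissolved in.
√(4πDt) = √(4π × 0.0381 × 3.50) = 1.294 m, so C_max = 75.2/(0.20 × 157 × 1.294) = 1.85 kg/m³.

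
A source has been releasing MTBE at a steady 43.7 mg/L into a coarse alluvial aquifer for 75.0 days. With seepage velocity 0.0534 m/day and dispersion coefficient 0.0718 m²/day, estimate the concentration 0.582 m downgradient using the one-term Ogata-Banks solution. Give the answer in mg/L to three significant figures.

37.2 mg/L

For a continuous step input, C/C₀ ≈ ½·erfc((x−vt)/(2√(Dt))).
vt = 0.0534 × 75.0 = 4.005 m and 2√(Dt) = 2√(0.0718 × 75.0) = 4.641 m.
Argument (x−vt)/(2√(Dt)) = (0.582 − 4.005)/4.641 = -0.7376; ½·erfc(-0.7376) = 0.8516.
C = 43.7 × 0.8516 = 37.2 mg/L.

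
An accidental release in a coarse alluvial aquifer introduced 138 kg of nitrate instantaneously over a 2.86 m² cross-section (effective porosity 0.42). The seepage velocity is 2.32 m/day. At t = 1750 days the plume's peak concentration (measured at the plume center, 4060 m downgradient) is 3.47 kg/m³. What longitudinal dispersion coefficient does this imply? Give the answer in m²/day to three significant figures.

At the plume center C_max = M/(n_e·A·√(4πDt)), so D = M²/(4πt·(n_e·A·C_max)²).
n_e·A·C_max = 0.42 × 2.86 × 3.47 = 4.168 kg/m.
D = 138²/(4π × 1750 × 4.168²) = 0.0498 m²/day.

0.0498 m²/day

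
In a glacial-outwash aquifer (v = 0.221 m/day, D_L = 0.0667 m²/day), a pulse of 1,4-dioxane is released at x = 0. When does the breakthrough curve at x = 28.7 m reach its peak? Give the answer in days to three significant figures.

129 days

For the 1D instantaneous-source solution, setting ∂C/∂t = 0 at fixed x gives v²t² + 2Dt − x² = 0, so t = (√(D² + v²x²) − D)/v².
√(D² + v²x²) = √(0.0667² + 0.221² × 28.7²) = 6.343; v² = 0.048841.
t = (6.343 − 0.0667)/0.048841 = 129 days (vs. the pure-advection estimate x/v = 130 d).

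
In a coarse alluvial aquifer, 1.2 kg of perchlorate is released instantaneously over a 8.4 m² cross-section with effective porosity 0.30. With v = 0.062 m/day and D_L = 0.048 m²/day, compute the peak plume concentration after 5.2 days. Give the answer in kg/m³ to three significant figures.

0.269 kg/m³

The peak of an instantaneous 1D plume sits at x = vt; there the Gaussian factor is 1 and C_max = M/(n_e·A·√(4πDt)), where n_e·A is the pore area the mass is dissolved in.
√(4πDt) = √(4π × 0.048 × 5.2) = 1.771 m, so C_max = 1.2/(0.30 × 8.4 × 1.771) = 0.269 kg/m³.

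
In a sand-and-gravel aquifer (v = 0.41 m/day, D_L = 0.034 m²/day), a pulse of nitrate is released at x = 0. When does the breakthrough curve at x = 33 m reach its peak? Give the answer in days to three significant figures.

For the 1D instantaneous-source solution, setting ∂C/∂t = 0 at fixed x gives v²t² + 2Dt − x² = 0, so t = (√(D² + v²x²) − D)/v².
√(D² + v²x²) = √(0.034² + 0.41² × 33²) = 13.53; v² = 0.1681.
t = (13.53 − 0.034)/0.1681 = 80.3 days (vs. the pure-advection estimate x/v = 80.5 d).

80.3 days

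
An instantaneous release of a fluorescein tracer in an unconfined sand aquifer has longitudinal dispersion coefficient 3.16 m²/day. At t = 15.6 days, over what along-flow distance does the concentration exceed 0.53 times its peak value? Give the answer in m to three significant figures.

22.4 m

The plume is Gaussian with σ = √(2Dt) = √(2 × 3.16 × 15.6) = 9.929 m.
C/C_peak = exp(−Δx²/(2σ²)) = 0.53 ⇒ Δx = σ·√(−2 ln 0.53) = 9.929 × 1.127 = 11.19 m.
Width = 2Δx = 22.4 m.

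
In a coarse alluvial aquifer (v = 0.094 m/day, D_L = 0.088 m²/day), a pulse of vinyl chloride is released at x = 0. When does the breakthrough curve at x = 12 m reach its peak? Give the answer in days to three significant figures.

118 days

For the 1D instantaneous-source solution, setting ∂C/∂t = 0 at fixed x gives v²t² + 2Dt − x² = 0, so t = (√(D² + v²x²) − D)/v².
√(D² + v²x²) = √(0.088² + 0.094² × 12²) = 1.131; v² = 0.008836.
t = (1.131 − 0.088)/0.008836 = 118 days (vs. the pure-advection estimate x/v = 128 d).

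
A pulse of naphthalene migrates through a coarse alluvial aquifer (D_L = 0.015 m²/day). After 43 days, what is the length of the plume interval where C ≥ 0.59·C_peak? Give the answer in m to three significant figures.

The plume is Gaussian with σ = √(2Dt) = √(2 × 0.015 × 43) = 1.136 m.
C/C_peak = exp(−Δx²/(2σ²)) = 0.59 ⇒ Δx = σ·√(−2 ln 0.59) = 1.136 × 1.027 = 1.167 m.
Width = 2Δx = 2.33 m.

2.33 m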